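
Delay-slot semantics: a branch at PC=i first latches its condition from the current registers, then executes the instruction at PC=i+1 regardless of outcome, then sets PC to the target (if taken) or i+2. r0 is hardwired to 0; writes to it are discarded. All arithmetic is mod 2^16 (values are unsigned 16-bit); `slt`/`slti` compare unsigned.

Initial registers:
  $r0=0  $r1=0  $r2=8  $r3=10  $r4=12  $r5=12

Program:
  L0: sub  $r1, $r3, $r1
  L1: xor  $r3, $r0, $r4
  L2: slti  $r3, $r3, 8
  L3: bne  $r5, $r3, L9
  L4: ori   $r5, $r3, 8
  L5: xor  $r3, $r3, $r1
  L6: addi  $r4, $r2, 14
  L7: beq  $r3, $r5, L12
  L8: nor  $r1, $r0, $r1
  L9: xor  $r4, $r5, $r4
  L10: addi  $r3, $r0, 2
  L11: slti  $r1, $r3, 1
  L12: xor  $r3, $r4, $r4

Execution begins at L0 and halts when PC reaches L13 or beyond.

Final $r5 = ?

PC=0  sub  $r1, $r3, $r1     | $r0=0 $r1=10 $r2=8 $r3=10 $r4=12 $r5=12
PC=1  xor  $r3, $r0, $r4     | $r0=0 $r1=10 $r2=8 $r3=12 $r4=12 $r5=12
PC=2  slti  $r3, $r3, 8      | $r0=0 $r1=10 $r2=8 $r3=0 $r4=12 $r5=12
PC=3  bne  $r5, $r3, L9      | $r0=0 $r1=10 $r2=8 $r3=0 $r4=12 $r5=12  [TAKEN]
PC=4  ori   $r5, $r3, 8      | $r0=0 $r1=10 $r2=8 $r3=0 $r4=12 $r5=8
PC=9  xor  $r4, $r5, $r4     | $r0=0 $r1=10 $r2=8 $r3=0 $r4=4 $r5=8
PC=10 addi  $r3, $r0, 2      | $r0=0 $r1=10 $r2=8 $r3=2 $r4=4 $r5=8
PC=11 slti  $r1, $r3, 1      | $r0=0 $r1=0 $r2=8 $r3=2 $r4=4 $r5=8
PC=12 xor  $r3, $r4, $r4     | $r0=0 $r1=0 $r2=8 $r3=0 $r4=4 $r5=8

8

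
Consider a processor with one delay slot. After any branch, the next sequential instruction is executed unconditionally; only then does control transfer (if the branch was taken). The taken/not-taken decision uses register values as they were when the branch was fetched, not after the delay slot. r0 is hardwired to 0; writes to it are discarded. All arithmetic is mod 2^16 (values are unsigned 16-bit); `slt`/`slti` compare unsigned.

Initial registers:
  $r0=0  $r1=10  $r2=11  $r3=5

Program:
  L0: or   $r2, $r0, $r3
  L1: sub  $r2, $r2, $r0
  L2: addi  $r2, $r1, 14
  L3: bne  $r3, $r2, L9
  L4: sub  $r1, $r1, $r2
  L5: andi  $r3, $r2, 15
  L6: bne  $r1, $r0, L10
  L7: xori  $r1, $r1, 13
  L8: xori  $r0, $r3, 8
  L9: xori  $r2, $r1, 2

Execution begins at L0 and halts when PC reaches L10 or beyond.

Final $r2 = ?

#0 or   $r2, $r0, $r3 ; 0/10/5/5
#1 sub  $r2, $r2, $r0 ; 0/10/5/5
#2 addi  $r2, $r1, 14 ; 0/10/24/5
#3 bne  $r3, $r2, L9 ; 0/10/24/5 ; →target
#4 sub  $r1, $r1, $r2 ; 0/65522/24/5
#9 xori  $r2, $r1, 2 ; 0/65522/65520/5

65520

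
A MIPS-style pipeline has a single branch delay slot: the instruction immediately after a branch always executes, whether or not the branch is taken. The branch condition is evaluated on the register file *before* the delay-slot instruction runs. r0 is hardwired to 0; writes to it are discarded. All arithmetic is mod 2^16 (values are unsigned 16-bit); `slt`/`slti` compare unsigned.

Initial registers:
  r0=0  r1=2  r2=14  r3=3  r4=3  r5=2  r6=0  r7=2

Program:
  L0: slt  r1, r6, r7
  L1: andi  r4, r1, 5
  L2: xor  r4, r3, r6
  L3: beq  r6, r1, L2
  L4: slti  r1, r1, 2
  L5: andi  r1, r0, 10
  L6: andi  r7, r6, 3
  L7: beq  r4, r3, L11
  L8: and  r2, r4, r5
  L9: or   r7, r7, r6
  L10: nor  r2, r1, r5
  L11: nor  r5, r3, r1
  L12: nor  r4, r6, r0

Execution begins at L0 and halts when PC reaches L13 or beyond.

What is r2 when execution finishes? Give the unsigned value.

[0] slt  r1, r6, r7  →  {r0:0, r1:1, r2:14, r3:3, r4:3, r5:2, r6:0, r7:2}
[1] andi  r4, r1, 5  →  {r0:0, r1:1, r2:14, r3:3, r4:1, r5:2, r6:0, r7:2}
[2] xor  r4, r3, r6  →  {r0:0, r1:1, r2:14, r3:3, r4:3, r5:2, r6:0, r7:2}
[3] beq  r6, r1, L2  →  {r0:0, r1:1, r2:14, r3:3, r4:3, r5:2, r6:0, r7:2}  ⟨branch fallthrough⟩
[4] slti  r1, r1, 2  →  {r0:0, r1:1, r2:14, r3:3, r4:3, r5:2, r6:0, r7:2}
[5] andi  r1, r0, 10  →  {r0:0, r1:0, r2:14, r3:3, r4:3, r5:2, r6:0, r7:2}
[6] andi  r7, r6, 3  →  {r0:0, r1:0, r2:14, r3:3, r4:3, r5:2, r6:0, r7:0}
[7] beq  r4, r3, L11  →  {r0:0, r1:0, r2:14, r3:3, r4:3, r5:2, r6:0, r7:0}  ⟨branch taken⟩
[8] and  r2, r4, r5  →  {r0:0, r1:0, r2:2, r3:3, r4:3, r5:2, r6:0, r7:0}
[11] nor  r5, r3, r1  →  {r0:0, r1:0, r2:2, r3:3, r4:3, r5:65532, r6:0, r7:0}
[12] nor  r4, r6, r0  →  {r0:0, r1:0, r2:2, r3:3, r4:65535, r5:65532, r6:0, r7:0}

2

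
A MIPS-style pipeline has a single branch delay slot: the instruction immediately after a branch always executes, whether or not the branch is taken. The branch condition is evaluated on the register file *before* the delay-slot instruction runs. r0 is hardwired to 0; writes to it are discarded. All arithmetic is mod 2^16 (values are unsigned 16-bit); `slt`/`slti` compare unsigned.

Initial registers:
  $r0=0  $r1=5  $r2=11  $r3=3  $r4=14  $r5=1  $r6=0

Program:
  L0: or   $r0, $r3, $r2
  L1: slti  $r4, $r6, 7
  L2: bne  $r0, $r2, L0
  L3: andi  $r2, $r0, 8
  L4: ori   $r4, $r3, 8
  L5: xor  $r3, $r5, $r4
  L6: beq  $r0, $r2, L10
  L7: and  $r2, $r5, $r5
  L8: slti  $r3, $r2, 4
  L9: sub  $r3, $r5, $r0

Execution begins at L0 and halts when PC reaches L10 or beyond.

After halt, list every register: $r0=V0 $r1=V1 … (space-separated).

$r0=0 $r1=5 $r2=1 $r3=10 $r4=11 $r5=1 $r6=0

#0 or   $r0, $r3, $r2 ; 0/5/11/3/14/1/0
#1 slti  $r4, $r6, 7 ; 0/5/11/3/1/1/0
#2 bne  $r0, $r2, L0 ; 0/5/11/3/1/1/0 ; →target
#3 andi  $r2, $r0, 8 ; 0/5/0/3/1/1/0
#0 or   $r0, $r3, $r2 ; 0/5/0/3/1/1/0
#1 slti  $r4, $r6, 7 ; 0/5/0/3/1/1/0
#2 bne  $r0, $r2, L0 ; 0/5/0/3/1/1/0 ; →fallthru
#3 andi  $r2, $r0, 8 ; 0/5/0/3/1/1/0
#4 ori   $r4, $r3, 8 ; 0/5/0/3/11/1/0
#5 xor  $r3, $r5, $r4 ; 0/5/0/10/11/1/0
#6 beq  $r0, $r2, L10 ; 0/5/0/10/11/1/0 ; →target
#7 and  $r2, $r5, $r5 ; 0/5/1/10/11/1/0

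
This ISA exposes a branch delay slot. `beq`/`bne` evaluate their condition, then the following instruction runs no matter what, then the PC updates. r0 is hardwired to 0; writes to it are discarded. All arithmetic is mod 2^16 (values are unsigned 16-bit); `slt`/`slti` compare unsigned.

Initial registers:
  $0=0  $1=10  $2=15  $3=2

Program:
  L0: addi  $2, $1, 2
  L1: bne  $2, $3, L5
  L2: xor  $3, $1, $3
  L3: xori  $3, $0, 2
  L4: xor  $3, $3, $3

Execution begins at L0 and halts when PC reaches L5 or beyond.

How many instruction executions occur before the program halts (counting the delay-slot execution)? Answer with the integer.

3

  step pc=0: addi  $2, $1, 2  regs=(0,10,12,2)
  step pc=1: bne  $2, $3, L5  cond=T  regs=(0,10,12,2)
  step pc=2: xor  $3, $1, $3  regs=(0,10,12,8)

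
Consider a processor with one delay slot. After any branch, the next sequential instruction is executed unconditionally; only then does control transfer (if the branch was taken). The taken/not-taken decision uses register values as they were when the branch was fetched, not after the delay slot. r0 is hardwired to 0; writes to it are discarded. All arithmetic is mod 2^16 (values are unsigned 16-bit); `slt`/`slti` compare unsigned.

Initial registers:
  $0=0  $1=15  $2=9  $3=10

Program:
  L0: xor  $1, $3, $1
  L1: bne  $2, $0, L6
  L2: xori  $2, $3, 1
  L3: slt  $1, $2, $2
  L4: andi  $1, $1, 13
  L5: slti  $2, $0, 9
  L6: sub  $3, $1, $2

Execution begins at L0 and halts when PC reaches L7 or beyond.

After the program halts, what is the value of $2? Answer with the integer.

PC=0  xor  $1, $3, $1        | $0=0 $1=5 $2=9 $3=10
PC=1  bne  $2, $0, L6        | $0=0 $1=5 $2=9 $3=10  [TAKEN]
PC=2  xori  $2, $3, 1        | $0=0 $1=5 $2=11 $3=10
PC=6  sub  $3, $1, $2        | $0=0 $1=5 $2=11 $3=65530

11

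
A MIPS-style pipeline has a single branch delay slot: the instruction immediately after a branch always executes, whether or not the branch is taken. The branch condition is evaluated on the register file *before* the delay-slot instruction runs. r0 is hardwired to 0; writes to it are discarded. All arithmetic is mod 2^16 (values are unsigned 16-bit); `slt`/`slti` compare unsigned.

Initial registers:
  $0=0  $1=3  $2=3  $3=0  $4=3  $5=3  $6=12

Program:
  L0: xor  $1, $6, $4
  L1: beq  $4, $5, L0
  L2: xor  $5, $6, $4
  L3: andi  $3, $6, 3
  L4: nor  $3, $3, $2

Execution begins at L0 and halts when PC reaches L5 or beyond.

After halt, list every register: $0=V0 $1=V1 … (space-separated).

$0=0 $1=15 $2=3 $3=65532 $4=3 $5=15 $6=12

  step pc=0: xor  $1, $6, $4  regs=(0,15,3,0,3,3,12)
  step pc=1: beq  $4, $5, L0  cond=T  regs=(0,15,3,0,3,3,12)
  step pc=2: xor  $5, $6, $4  regs=(0,15,3,0,3,15,12)
  step pc=0: xor  $1, $6, $4  regs=(0,15,3,0,3,15,12)
  step pc=1: beq  $4, $5, L0  cond=F  regs=(0,15,3,0,3,15,12)
  step pc=2: xor  $5, $6, $4  regs=(0,15,3,0,3,15,12)
  step pc=3: andi  $3, $6, 3  regs=(0,15,3,0,3,15,12)
  step pc=4: nor  $3, $3, $2  regs=(0,15,3,65532,3,15,12)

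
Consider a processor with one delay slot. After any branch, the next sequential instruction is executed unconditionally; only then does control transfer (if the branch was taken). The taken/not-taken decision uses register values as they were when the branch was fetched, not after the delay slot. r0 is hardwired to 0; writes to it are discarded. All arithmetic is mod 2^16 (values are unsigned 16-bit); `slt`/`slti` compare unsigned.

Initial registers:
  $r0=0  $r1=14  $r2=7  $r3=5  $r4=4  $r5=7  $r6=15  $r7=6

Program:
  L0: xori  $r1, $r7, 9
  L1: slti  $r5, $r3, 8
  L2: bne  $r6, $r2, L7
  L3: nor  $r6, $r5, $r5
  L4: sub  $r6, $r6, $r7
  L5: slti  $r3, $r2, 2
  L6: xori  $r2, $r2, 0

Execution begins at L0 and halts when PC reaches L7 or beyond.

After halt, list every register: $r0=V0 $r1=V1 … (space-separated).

  step pc=0: xori  $r1, $r7, 9  regs=(0,15,7,5,4,7,15,6)
  step pc=1: slti  $r5, $r3, 8  regs=(0,15,7,5,4,1,15,6)
  step pc=2: bne  $r6, $r2, L7  cond=T  regs=(0,15,7,5,4,1,15,6)
  step pc=3: nor  $r6, $r5, $r5  regs=(0,15,7,5,4,1,65534,6)

$r0=0 $r1=15 $r2=7 $r3=5 $r4=4 $r5=1 $r6=65534 $r7=6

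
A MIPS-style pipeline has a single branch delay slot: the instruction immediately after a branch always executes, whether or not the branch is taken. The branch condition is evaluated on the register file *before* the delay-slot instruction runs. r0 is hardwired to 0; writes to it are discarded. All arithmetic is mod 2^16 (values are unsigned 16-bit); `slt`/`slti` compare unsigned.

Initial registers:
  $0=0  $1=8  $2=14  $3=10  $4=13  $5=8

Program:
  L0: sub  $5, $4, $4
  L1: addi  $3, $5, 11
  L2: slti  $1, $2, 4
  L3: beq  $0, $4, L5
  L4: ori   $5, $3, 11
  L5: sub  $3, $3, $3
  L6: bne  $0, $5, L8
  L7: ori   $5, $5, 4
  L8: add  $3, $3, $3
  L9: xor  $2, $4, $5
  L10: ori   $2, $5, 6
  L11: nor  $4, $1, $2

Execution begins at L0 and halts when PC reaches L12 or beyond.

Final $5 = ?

15

  step pc=0: sub  $5, $4, $4  regs=(0,8,14,10,13,0)
  step pc=1: addi  $3, $5, 11  regs=(0,8,14,11,13,0)
  step pc=2: slti  $1, $2, 4  regs=(0,0,14,11,13,0)
  step pc=3: beq  $0, $4, L5  cond=F  regs=(0,0,14,11,13,0)
  step pc=4: ori   $5, $3, 11  regs=(0,0,14,11,13,11)
  step pc=5: sub  $3, $3, $3  regs=(0,0,14,0,13,11)
  step pc=6: bne  $0, $5, L8  cond=T  regs=(0,0,14,0,13,11)
  step pc=7: ori   $5, $5, 4  regs=(0,0,14,0,13,15)
  step pc=8: add  $3, $3, $3  regs=(0,0,14,0,13,15)
  step pc=9: xor  $2, $4, $5  regs=(0,0,2,0,13,15)
  step pc=10: ori   $2, $5, 6  regs=(0,0,15,0,13,15)
  step pc=11: nor  $4, $1, $2  regs=(0,0,15,0,65520,15)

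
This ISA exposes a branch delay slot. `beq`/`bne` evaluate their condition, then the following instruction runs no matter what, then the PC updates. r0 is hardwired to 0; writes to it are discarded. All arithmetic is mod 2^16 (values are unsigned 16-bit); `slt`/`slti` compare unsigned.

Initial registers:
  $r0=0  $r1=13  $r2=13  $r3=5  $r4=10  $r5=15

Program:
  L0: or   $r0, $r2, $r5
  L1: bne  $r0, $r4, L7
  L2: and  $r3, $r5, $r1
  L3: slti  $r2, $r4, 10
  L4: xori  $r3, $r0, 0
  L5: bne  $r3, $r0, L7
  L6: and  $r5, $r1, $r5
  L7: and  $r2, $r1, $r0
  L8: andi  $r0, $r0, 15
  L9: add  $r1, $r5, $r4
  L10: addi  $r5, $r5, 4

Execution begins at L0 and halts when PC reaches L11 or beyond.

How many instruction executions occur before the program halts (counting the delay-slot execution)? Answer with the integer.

7

#0 or   $r0, $r2, $r5 ; 0/13/13/5/10/15
#1 bne  $r0, $r4, L7 ; 0/13/13/5/10/15 ; →target
#2 and  $r3, $r5, $r1 ; 0/13/13/13/10/15
#7 and  $r2, $r1, $r0 ; 0/13/0/13/10/15
#8 andi  $r0, $r0, 15 ; 0/13/0/13/10/15
#9 add  $r1, $r5, $r4 ; 0/25/0/13/10/15
#10 addi  $r5, $r5, 4 ; 0/25/0/13/10/19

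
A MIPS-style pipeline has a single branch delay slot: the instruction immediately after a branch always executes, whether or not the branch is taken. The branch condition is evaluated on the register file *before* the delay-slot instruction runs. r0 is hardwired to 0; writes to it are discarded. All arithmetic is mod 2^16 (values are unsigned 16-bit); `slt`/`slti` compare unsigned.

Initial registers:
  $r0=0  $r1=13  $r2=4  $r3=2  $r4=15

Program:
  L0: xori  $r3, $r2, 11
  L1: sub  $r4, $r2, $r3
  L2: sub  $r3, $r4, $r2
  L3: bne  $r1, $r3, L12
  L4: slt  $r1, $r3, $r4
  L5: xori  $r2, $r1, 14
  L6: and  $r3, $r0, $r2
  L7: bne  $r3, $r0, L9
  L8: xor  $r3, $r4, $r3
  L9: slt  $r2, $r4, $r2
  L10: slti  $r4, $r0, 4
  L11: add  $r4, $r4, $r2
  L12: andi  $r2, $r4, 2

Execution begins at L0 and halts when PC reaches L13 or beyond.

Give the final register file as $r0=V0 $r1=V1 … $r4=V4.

#0 xori  $r3, $r2, 11 ; 0/13/4/15/15
#1 sub  $r4, $r2, $r3 ; 0/13/4/15/65525
#2 sub  $r3, $r4, $r2 ; 0/13/4/65521/65525
#3 bne  $r1, $r3, L12 ; 0/13/4/65521/65525 ; →target
#4 slt  $r1, $r3, $r4 ; 0/1/4/65521/65525
#12 andi  $r2, $r4, 2 ; 0/1/0/65521/65525

$r0=0 $r1=1 $r2=0 $r3=65521 $r4=65525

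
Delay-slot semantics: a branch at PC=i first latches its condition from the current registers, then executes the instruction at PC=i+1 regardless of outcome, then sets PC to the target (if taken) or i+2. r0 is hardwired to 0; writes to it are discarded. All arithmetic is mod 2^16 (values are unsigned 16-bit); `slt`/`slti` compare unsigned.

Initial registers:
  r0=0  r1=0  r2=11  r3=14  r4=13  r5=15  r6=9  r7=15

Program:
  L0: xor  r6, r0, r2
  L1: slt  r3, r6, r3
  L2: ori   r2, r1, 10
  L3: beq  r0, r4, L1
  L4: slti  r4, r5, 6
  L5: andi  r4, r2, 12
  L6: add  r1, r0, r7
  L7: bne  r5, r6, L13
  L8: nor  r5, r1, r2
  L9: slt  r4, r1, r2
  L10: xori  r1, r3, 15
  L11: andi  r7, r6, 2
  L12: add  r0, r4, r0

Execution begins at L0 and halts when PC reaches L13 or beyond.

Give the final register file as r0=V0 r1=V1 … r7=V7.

#0 xor  r6, r0, r2 ; 0/0/11/14/13/15/11/15
#1 slt  r3, r6, r3 ; 0/0/11/1/13/15/11/15
#2 ori   r2, r1, 10 ; 0/0/10/1/13/15/11/15
#3 beq  r0, r4, L1 ; 0/0/10/1/13/15/11/15 ; →fallthru
#4 slti  r4, r5, 6 ; 0/0/10/1/0/15/11/15
#5 andi  r4, r2, 12 ; 0/0/10/1/8/15/11/15
#6 add  r1, r0, r7 ; 0/15/10/1/8/15/11/15
#7 bne  r5, r6, L13 ; 0/15/10/1/8/15/11/15 ; →target
#8 nor  r5, r1, r2 ; 0/15/10/1/8/65520/11/15

r0=0 r1=15 r2=10 r3=1 r4=8 r5=65520 r6=11 r7=15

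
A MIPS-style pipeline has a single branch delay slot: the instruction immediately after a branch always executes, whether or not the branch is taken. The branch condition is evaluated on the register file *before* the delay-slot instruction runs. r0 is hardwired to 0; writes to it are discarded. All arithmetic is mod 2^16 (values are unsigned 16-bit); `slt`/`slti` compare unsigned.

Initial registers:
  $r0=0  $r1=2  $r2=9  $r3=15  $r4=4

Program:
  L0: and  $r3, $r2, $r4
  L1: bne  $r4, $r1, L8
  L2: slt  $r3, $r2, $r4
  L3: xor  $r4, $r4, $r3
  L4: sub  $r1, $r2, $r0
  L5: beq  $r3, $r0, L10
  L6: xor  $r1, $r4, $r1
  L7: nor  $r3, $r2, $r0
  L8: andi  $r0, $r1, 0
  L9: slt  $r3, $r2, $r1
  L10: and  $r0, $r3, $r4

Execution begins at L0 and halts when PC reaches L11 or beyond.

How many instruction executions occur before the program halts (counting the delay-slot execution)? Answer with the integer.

6

PC=0  and  $r3, $r2, $r4     | $r0=0 $r1=2 $r2=9 $r3=0 $r4=4
PC=1  bne  $r4, $r1, L8      | $r0=0 $r1=2 $r2=9 $r3=0 $r4=4  [TAKEN]
PC=2  slt  $r3, $r2, $r4     | $r0=0 $r1=2 $r2=9 $r3=0 $r4=4
PC=8  andi  $r0, $r1, 0      | $r0=0 $r1=2 $r2=9 $r3=0 $r4=4
PC=9  slt  $r3, $r2, $r1     | $r0=0 $r1=2 $r2=9 $r3=0 $r4=4
PC=10 and  $r0, $r3, $r4     | $r0=0 $r1=2 $r2=9 $r3=0 $r4=4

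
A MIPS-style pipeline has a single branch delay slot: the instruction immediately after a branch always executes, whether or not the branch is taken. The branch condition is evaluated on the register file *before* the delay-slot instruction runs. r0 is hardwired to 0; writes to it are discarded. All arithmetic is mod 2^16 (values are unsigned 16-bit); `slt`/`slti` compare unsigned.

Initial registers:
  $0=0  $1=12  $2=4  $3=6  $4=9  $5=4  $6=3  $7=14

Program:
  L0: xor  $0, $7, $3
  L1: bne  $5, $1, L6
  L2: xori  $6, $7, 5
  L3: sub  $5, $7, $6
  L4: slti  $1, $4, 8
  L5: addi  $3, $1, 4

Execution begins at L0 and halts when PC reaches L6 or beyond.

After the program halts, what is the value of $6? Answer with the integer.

[0] xor  $0, $7, $3  →  {$0:0, $1:12, $2:4, $3:6, $4:9, $5:4, $6:3, $7:14}
[1] bne  $5, $1, L6  →  {$0:0, $1:12, $2:4, $3:6, $4:9, $5:4, $6:3, $7:14}  ⟨branch taken⟩
[2] xori  $6, $7, 5  →  {$0:0, $1:12, $2:4, $3:6, $4:9, $5:4, $6:11, $7:14}

11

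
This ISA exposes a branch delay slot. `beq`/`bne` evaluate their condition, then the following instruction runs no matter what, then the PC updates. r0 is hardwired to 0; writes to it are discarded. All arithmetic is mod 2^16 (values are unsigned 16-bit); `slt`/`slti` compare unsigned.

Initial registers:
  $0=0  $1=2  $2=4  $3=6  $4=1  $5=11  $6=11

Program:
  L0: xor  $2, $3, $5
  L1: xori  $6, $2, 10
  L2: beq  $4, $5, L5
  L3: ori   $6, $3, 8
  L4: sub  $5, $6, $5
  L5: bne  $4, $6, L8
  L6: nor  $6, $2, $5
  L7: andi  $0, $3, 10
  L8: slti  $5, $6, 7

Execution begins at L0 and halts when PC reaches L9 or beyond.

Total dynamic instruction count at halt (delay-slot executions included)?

  step pc=0: xor  $2, $3, $5  regs=(0,2,13,6,1,11,11)
  step pc=1: xori  $6, $2, 10  regs=(0,2,13,6,1,11,7)
  step pc=2: beq  $4, $5, L5  cond=F  regs=(0,2,13,6,1,11,7)
  step pc=3: ori   $6, $3, 8  regs=(0,2,13,6,1,11,14)
  step pc=4: sub  $5, $6, $5  regs=(0,2,13,6,1,3,14)
  step pc=5: bne  $4, $6, L8  cond=T  regs=(0,2,13,6,1,3,14)
  step pc=6: nor  $6, $2, $5  regs=(0,2,13,6,1,3,65520)
  step pc=8: slti  $5, $6, 7  regs=(0,2,13,6,1,0,65520)

8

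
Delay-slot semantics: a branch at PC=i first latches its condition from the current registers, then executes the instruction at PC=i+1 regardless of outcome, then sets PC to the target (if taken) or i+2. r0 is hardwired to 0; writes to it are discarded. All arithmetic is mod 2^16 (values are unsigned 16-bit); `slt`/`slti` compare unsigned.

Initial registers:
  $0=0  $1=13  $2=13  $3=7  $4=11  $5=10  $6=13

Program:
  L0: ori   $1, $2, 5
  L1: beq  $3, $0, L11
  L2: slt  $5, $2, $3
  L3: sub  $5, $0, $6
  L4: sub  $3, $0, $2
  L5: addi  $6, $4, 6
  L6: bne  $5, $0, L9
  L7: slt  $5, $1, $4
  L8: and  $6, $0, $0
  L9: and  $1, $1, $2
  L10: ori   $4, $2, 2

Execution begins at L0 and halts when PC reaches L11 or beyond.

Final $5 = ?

0

#0 ori   $1, $2, 5 ; 0/13/13/7/11/10/13
#1 beq  $3, $0, L11 ; 0/13/13/7/11/10/13 ; →fallthru
#2 slt  $5, $2, $3 ; 0/13/13/7/11/0/13
#3 sub  $5, $0, $6 ; 0/13/13/7/11/65523/13
#4 sub  $3, $0, $2 ; 0/13/13/65523/11/65523/13
#5 addi  $6, $4, 6 ; 0/13/13/65523/11/65523/17
#6 bne  $5, $0, L9 ; 0/13/13/65523/11/65523/17 ; →target
#7 slt  $5, $1, $4 ; 0/13/13/65523/11/0/17
#9 and  $1, $1, $2 ; 0/13/13/65523/11/0/17
#10 ori   $4, $2, 2 ; 0/13/13/65523/15/0/17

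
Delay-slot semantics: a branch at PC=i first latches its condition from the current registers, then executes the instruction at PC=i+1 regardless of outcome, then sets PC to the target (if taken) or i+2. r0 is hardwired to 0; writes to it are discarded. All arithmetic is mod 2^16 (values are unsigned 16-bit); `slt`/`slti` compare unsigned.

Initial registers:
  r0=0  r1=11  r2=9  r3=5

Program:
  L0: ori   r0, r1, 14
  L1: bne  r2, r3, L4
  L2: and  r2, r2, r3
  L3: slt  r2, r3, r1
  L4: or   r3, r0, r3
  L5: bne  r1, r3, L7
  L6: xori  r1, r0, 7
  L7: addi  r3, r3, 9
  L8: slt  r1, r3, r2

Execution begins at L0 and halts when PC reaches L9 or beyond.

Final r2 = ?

#0 ori   r0, r1, 14 ; 0/11/9/5
#1 bne  r2, r3, L4 ; 0/11/9/5 ; →target
#2 and  r2, r2, r3 ; 0/11/1/5
#4 or   r3, r0, r3 ; 0/11/1/5
#5 bne  r1, r3, L7 ; 0/11/1/5 ; →target
#6 xori  r1, r0, 7 ; 0/7/1/5
#7 addi  r3, r3, 9 ; 0/7/1/14
#8 slt  r1, r3, r2 ; 0/0/1/14

1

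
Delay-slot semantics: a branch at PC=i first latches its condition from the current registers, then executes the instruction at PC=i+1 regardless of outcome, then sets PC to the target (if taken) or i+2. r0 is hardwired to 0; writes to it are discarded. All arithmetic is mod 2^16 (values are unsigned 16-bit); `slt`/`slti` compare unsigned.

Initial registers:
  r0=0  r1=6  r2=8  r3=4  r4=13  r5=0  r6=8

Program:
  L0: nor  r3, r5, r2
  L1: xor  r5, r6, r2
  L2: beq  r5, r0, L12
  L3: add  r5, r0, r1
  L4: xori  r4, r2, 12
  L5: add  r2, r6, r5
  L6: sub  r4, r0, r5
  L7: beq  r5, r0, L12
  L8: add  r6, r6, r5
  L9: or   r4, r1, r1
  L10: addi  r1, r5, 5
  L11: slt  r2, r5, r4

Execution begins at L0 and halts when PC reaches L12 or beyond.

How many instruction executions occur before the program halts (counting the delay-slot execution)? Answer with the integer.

PC=0  nor  r3, r5, r2        | r0=0 r1=6 r2=8 r3=65527 r4=13 r5=0 r6=8
PC=1  xor  r5, r6, r2        | r0=0 r1=6 r2=8 r3=65527 r4=13 r5=0 r6=8
PC=2  beq  r5, r0, L12       | r0=0 r1=6 r2=8 r3=65527 r4=13 r5=0 r6=8  [TAKEN]
PC=3  add  r5, r0, r1        | r0=0 r1=6 r2=8 r3=65527 r4=13 r5=6 r6=8

4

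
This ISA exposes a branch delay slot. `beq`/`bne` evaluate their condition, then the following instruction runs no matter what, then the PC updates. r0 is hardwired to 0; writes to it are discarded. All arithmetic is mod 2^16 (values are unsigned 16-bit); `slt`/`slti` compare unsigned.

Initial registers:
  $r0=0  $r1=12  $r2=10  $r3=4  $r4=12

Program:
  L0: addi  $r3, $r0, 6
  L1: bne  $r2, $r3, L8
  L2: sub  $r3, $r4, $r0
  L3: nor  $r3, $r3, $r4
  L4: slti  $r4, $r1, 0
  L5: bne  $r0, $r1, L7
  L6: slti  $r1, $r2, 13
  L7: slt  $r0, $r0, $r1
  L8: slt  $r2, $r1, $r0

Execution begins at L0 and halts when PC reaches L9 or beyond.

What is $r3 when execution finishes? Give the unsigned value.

12

PC=0  addi  $r3, $r0, 6      | $r0=0 $r1=12 $r2=10 $r3=6 $r4=12
PC=1  bne  $r2, $r3, L8      | $r0=0 $r1=12 $r2=10 $r3=6 $r4=12  [TAKEN]
PC=2  sub  $r3, $r4, $r0     | $r0=0 $r1=12 $r2=10 $r3=12 $r4=12
PC=8  slt  $r2, $r1, $r0     | $r0=0 $r1=12 $r2=0 $r3=12 $r4=12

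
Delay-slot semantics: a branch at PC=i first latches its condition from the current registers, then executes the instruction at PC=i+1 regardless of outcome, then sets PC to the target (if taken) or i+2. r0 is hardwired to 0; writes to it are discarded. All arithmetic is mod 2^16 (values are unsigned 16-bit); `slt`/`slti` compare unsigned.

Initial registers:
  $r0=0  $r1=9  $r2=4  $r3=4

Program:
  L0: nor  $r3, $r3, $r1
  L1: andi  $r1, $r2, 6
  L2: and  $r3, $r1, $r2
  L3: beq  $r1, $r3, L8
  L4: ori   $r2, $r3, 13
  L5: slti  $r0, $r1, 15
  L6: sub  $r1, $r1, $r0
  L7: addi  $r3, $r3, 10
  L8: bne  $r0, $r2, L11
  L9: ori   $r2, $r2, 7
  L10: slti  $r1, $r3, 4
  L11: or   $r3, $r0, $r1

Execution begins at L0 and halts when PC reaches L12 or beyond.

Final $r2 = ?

15

[0] nor  $r3, $r3, $r1  →  {$r0:0, $r1:9, $r2:4, $r3:65522}
[1] andi  $r1, $r2, 6  →  {$r0:0, $r1:4, $r2:4, $r3:65522}
[2] and  $r3, $r1, $r2  →  {$r0:0, $r1:4, $r2:4, $r3:4}
[3] beq  $r1, $r3, L8  →  {$r0:0, $r1:4, $r2:4, $r3:4}  ⟨branch taken⟩
[4] ori   $r2, $r3, 13  →  {$r0:0, $r1:4, $r2:13, $r3:4}
[8] bne  $r0, $r2, L11  →  {$r0:0, $r1:4, $r2:13, $r3:4}  ⟨branch taken⟩
[9] ori   $r2, $r2, 7  →  {$r0:0, $r1:4, $r2:15, $r3:4}
[11] or   $r3, $r0, $r1  →  {$r0:0, $r1:4, $r2:15, $r3:4}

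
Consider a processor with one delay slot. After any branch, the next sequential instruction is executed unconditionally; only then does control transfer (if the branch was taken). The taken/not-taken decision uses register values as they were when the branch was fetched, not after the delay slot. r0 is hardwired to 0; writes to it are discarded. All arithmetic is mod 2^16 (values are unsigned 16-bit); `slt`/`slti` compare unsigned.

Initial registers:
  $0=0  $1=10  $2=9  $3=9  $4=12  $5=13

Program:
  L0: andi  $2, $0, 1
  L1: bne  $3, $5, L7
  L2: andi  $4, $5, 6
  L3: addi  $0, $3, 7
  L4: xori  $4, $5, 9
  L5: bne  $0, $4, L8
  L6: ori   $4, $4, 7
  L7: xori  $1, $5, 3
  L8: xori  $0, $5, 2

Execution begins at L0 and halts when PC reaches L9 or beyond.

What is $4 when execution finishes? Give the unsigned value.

4

[0] andi  $2, $0, 1  →  {$0:0, $1:10, $2:0, $3:9, $4:12, $5:13}
[1] bne  $3, $5, L7  →  {$0:0, $1:10, $2:0, $3:9, $4:12, $5:13}  ⟨branch taken⟩
[2] andi  $4, $5, 6  →  {$0:0, $1:10, $2:0, $3:9, $4:4, $5:13}
[7] xori  $1, $5, 3  →  {$0:0, $1:14, $2:0, $3:9, $4:4, $5:13}
[8] xori  $0, $5, 2  →  {$0:0, $1:14, $2:0, $3:9, $4:4, $5:13}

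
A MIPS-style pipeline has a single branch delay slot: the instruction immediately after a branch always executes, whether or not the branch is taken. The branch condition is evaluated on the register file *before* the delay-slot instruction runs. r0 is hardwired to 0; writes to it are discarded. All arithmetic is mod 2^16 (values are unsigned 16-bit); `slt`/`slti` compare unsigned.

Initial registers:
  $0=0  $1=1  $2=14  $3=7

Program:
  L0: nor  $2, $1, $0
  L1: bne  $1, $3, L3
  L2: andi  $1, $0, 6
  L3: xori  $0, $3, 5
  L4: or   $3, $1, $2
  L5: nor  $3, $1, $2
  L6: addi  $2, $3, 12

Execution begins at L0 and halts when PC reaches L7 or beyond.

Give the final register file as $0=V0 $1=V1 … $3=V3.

[0] nor  $2, $1, $0  →  {$0:0, $1:1, $2:65534, $3:7}
[1] bne  $1, $3, L3  →  {$0:0, $1:1, $2:65534, $3:7}  ⟨branch taken⟩
[2] andi  $1, $0, 6  →  {$0:0, $1:0, $2:65534, $3:7}
[3] xori  $0, $3, 5  →  {$0:0, $1:0, $2:65534, $3:7}
[4] or   $3, $1, $2  →  {$0:0, $1:0, $2:65534, $3:65534}
[5] nor  $3, $1, $2  →  {$0:0, $1:0, $2:65534, $3:1}
[6] addi  $2, $3, 12  →  {$0:0, $1:0, $2:13, $3:1}

$0=0 $1=0 $2=13 $3=1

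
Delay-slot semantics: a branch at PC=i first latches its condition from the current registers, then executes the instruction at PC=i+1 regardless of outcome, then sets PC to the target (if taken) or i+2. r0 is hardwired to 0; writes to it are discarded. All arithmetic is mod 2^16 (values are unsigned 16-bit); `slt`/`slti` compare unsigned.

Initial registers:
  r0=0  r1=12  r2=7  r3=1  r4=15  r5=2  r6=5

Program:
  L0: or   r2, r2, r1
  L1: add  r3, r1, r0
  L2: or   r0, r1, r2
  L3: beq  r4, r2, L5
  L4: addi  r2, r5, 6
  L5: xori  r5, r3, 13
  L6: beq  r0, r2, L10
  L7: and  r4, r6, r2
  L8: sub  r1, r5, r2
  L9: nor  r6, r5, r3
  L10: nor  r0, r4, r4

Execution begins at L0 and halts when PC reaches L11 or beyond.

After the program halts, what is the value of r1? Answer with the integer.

65529

#0 or   r2, r2, r1 ; 0/12/15/1/15/2/5
#1 add  r3, r1, r0 ; 0/12/15/12/15/2/5
#2 or   r0, r1, r2 ; 0/12/15/12/15/2/5
#3 beq  r4, r2, L5 ; 0/12/15/12/15/2/5 ; →target
#4 addi  r2, r5, 6 ; 0/12/8/12/15/2/5
#5 xori  r5, r3, 13 ; 0/12/8/12/15/1/5
#6 beq  r0, r2, L10 ; 0/12/8/12/15/1/5 ; →fallthru
#7 and  r4, r6, r2 ; 0/12/8/12/0/1/5
#8 sub  r1, r5, r2 ; 0/65529/8/12/0/1/5
#9 nor  r6, r5, r3 ; 0/65529/8/12/0/1/65522
#10 nor  r0, r4, r4 ; 0/65529/8/12/0/1/65522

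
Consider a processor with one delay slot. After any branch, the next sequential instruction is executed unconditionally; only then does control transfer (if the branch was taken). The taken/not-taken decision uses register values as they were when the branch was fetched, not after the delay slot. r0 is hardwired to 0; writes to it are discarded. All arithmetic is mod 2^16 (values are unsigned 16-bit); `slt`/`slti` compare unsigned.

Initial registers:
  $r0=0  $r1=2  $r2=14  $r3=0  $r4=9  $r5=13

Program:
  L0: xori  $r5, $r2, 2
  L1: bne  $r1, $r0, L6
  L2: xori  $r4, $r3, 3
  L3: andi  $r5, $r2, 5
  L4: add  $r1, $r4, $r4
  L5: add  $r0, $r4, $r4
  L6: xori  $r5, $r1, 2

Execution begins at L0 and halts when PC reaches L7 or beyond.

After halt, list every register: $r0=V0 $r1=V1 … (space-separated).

  step pc=0: xori  $r5, $r2, 2  regs=(0,2,14,0,9,12)
  step pc=1: bne  $r1, $r0, L6  cond=T  regs=(0,2,14,0,9,12)
  step pc=2: xori  $r4, $r3, 3  regs=(0,2,14,0,3,12)
  step pc=6: xori  $r5, $r1, 2  regs=(0,2,14,0,3,0)

$r0=0 $r1=2 $r2=14 $r3=0 $r4=3 $r5=0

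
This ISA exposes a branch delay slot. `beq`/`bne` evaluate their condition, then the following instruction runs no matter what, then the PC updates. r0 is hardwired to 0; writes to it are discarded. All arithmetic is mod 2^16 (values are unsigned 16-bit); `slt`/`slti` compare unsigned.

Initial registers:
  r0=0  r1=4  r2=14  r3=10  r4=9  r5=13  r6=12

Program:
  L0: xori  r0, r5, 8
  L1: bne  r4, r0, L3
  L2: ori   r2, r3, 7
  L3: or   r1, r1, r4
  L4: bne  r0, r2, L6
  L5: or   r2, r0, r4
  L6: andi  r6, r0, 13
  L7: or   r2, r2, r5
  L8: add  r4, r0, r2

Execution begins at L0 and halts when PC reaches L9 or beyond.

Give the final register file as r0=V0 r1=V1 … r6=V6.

r0=0 r1=13 r2=13 r3=10 r4=13 r5=13 r6=0

[0] xori  r0, r5, 8  →  {r0:0, r1:4, r2:14, r3:10, r4:9, r5:13, r6:12}
[1] bne  r4, r0, L3  →  {r0:0, r1:4, r2:14, r3:10, r4:9, r5:13, r6:12}  ⟨branch taken⟩
[2] ori   r2, r3, 7  →  {r0:0, r1:4, r2:15, r3:10, r4:9, r5:13, r6:12}
[3] or   r1, r1, r4  →  {r0:0, r1:13, r2:15, r3:10, r4:9, r5:13, r6:12}
[4] bne  r0, r2, L6  →  {r0:0, r1:13, r2:15, r3:10, r4:9, r5:13, r6:12}  ⟨branch taken⟩
[5] or   r2, r0, r4  →  {r0:0, r1:13, r2:9, r3:10, r4:9, r5:13, r6:12}
[6] andi  r6, r0, 13  →  {r0:0, r1:13, r2:9, r3:10, r4:9, r5:13, r6:0}
[7] or   r2, r2, r5  →  {r0:0, r1:13, r2:13, r3:10, r4:9, r5:13, r6:0}
[8] add  r4, r0, r2  →  {r0:0, r1:13, r2:13, r3:10, r4:13, r5:13, r6:0}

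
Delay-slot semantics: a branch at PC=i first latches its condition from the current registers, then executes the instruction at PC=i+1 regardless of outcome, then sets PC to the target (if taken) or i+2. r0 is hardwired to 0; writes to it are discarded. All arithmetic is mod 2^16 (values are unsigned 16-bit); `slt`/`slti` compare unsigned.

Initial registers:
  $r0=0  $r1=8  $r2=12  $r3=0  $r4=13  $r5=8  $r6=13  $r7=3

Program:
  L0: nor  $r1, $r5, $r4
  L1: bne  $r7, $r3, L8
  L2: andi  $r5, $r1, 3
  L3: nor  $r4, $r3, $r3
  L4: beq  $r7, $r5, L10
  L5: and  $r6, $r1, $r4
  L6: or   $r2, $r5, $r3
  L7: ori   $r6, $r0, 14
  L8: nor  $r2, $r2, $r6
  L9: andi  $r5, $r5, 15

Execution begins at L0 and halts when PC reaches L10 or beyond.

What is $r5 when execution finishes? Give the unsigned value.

2

PC=0  nor  $r1, $r5, $r4     | $r0=0 $r1=65522 $r2=12 $r3=0 $r4=13 $r5=8 $r6=13 $r7=3
PC=1  bne  $r7, $r3, L8      | $r0=0 $r1=65522 $r2=12 $r3=0 $r4=13 $r5=8 $r6=13 $r7=3  [TAKEN]
PC=2  andi  $r5, $r1, 3      | $r0=0 $r1=65522 $r2=12 $r3=0 $r4=13 $r5=2 $r6=13 $r7=3
PC=8  nor  $r2, $r2, $r6     | $r0=0 $r1=65522 $r2=65522 $r3=0 $r4=13 $r5=2 $r6=13 $r7=3
PC=9  andi  $r5, $r5, 15     | $r0=0 $r1=65522 $r2=65522 $r3=0 $r4=13 $r5=2 $r6=13 $r7=3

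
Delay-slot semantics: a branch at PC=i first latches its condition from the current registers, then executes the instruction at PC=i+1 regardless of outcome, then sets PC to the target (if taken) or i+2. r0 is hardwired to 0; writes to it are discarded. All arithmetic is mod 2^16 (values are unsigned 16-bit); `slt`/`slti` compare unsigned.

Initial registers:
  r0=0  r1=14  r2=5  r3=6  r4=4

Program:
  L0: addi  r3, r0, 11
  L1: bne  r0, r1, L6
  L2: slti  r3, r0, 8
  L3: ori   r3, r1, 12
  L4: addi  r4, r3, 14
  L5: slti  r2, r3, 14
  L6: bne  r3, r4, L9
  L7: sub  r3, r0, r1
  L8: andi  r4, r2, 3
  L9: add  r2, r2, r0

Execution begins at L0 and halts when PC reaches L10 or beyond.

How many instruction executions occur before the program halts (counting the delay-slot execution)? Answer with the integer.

PC=0  addi  r3, r0, 11       | r0=0 r1=14 r2=5 r3=11 r4=4
PC=1  bne  r0, r1, L6        | r0=0 r1=14 r2=5 r3=11 r4=4  [TAKEN]
PC=2  slti  r3, r0, 8        | r0=0 r1=14 r2=5 r3=1 r4=4
PC=6  bne  r3, r4, L9        | r0=0 r1=14 r2=5 r3=1 r4=4  [TAKEN]
PC=7  sub  r3, r0, r1        | r0=0 r1=14 r2=5 r3=65522 r4=4
PC=9  add  r2, r2, r0        | r0=0 r1=14 r2=5 r3=65522 r4=4

6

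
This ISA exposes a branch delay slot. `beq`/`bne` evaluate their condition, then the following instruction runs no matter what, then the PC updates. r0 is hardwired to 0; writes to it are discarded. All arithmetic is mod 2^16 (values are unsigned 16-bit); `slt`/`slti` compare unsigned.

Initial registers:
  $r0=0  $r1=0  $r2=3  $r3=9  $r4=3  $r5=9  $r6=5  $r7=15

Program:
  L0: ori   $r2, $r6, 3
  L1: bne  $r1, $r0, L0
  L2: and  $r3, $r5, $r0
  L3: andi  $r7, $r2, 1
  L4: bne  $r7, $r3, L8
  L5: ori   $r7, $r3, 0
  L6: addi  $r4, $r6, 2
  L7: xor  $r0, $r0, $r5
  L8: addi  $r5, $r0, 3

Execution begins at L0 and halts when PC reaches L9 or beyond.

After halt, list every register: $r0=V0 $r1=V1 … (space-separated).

$r0=0 $r1=0 $r2=7 $r3=0 $r4=3 $r5=3 $r6=5 $r7=0

PC=0  ori   $r2, $r6, 3      | $r0=0 $r1=0 $r2=7 $r3=9 $r4=3 $r5=9 $r6=5 $r7=15
PC=1  bne  $r1, $r0, L0      | $r0=0 $r1=0 $r2=7 $r3=9 $r4=3 $r5=9 $r6=5 $r7=15  [not taken]
PC=2  and  $r3, $r5, $r0     | $r0=0 $r1=0 $r2=7 $r3=0 $r4=3 $r5=9 $r6=5 $r7=15
PC=3  andi  $r7, $r2, 1      | $r0=0 $r1=0 $r2=7 $r3=0 $r4=3 $r5=9 $r6=5 $r7=1
PC=4  bne  $r7, $r3, L8      | $r0=0 $r1=0 $r2=7 $r3=0 $r4=3 $r5=9 $r6=5 $r7=1  [TAKEN]
PC=5  ori   $r7, $r3, 0      | $r0=0 $r1=0 $r2=7 $r3=0 $r4=3 $r5=9 $r6=5 $r7=0
PC=8  addi  $r5, $r0, 3      | $r0=0 $r1=0 $r2=7 $r3=0 $r4=3 $r5=3 $r6=5 $r7=0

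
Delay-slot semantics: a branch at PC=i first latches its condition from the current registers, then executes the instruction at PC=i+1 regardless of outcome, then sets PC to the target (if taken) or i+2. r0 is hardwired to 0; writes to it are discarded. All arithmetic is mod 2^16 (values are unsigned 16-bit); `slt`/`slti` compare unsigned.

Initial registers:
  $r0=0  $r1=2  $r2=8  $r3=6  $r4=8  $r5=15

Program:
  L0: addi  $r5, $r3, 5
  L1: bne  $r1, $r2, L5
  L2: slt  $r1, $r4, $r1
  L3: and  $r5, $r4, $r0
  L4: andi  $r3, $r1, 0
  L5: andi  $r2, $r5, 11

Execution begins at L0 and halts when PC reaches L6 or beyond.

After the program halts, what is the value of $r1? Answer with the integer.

0

PC=0  addi  $r5, $r3, 5      | $r0=0 $r1=2 $r2=8 $r3=6 $r4=8 $r5=11
PC=1  bne  $r1, $r2, L5      | $r0=0 $r1=2 $r2=8 $r3=6 $r4=8 $r5=11  [TAKEN]
PC=2  slt  $r1, $r4, $r1     | $r0=0 $r1=0 $r2=8 $r3=6 $r4=8 $r5=11
PC=5  andi  $r2, $r5, 11     | $r0=0 $r1=0 $r2=11 $r3=6 $r4=8 $r5=11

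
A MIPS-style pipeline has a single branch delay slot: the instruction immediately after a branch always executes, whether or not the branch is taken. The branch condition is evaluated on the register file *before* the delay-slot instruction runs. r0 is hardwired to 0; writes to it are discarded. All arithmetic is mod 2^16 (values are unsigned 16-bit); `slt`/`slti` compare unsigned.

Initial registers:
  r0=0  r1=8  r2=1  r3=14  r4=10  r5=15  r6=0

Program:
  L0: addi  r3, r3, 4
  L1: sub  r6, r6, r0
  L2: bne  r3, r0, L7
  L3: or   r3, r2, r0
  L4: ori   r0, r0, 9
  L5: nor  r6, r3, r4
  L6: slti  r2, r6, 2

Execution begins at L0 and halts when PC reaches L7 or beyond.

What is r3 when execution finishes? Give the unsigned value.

#0 addi  r3, r3, 4 ; 0/8/1/18/10/15/0
#1 sub  r6, r6, r0 ; 0/8/1/18/10/15/0
#2 bne  r3, r0, L7 ; 0/8/1/18/10/15/0 ; →target
#3 or   r3, r2, r0 ; 0/8/1/1/10/15/0

1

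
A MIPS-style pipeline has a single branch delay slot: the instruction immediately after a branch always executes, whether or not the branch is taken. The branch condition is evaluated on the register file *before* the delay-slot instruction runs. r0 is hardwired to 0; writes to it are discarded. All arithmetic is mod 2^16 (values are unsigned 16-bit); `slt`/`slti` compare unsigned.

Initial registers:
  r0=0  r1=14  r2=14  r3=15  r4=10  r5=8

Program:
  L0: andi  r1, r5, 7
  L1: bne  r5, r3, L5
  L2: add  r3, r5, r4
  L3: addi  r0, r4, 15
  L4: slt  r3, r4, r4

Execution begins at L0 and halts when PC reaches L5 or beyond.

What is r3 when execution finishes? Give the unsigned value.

PC=0  andi  r1, r5, 7        | r0=0 r1=0 r2=14 r3=15 r4=10 r5=8
PC=1  bne  r5, r3, L5        | r0=0 r1=0 r2=14 r3=15 r4=10 r5=8  [TAKEN]
PC=2  add  r3, r5, r4        | r0=0 r1=0 r2=14 r3=18 r4=10 r5=8

18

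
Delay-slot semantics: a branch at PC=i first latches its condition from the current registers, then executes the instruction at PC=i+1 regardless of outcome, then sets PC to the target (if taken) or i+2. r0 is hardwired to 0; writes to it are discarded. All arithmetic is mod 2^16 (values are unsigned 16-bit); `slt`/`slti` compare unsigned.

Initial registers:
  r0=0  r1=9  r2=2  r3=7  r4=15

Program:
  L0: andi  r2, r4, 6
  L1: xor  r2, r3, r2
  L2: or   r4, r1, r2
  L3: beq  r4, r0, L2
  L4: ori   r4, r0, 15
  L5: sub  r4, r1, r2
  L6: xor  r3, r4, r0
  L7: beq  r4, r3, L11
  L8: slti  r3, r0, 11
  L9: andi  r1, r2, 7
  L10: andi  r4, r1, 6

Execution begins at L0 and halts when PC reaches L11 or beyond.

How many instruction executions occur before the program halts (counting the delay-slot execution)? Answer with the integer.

  step pc=0: andi  r2, r4, 6  regs=(0,9,6,7,15)
  step pc=1: xor  r2, r3, r2  regs=(0,9,1,7,15)
  step pc=2: or   r4, r1, r2  regs=(0,9,1,7,9)
  step pc=3: beq  r4, r0, L2  cond=F  regs=(0,9,1,7,9)
  step pc=4: ori   r4, r0, 15  regs=(0,9,1,7,15)
  step pc=5: sub  r4, r1, r2  regs=(0,9,1,7,8)
  step pc=6: xor  r3, r4, r0  regs=(0,9,1,8,8)
  step pc=7: beq  r4, r3, L11  cond=T  regs=(0,9,1,8,8)
  step pc=8: slti  r3, r0, 11  regs=(0,9,1,1,8)

9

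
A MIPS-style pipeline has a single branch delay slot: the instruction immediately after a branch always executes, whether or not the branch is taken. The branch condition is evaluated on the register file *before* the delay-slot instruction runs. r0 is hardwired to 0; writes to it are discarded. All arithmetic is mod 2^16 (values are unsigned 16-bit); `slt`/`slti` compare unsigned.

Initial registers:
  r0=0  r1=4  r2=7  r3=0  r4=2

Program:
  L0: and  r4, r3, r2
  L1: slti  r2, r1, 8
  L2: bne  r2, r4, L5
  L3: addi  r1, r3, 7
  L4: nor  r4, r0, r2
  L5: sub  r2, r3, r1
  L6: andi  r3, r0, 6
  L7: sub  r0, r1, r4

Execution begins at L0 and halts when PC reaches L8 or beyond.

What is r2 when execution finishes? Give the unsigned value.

65529

  step pc=0: and  r4, r3, r2  regs=(0,4,7,0,0)
  step pc=1: slti  r2, r1, 8  regs=(0,4,1,0,0)
  step pc=2: bne  r2, r4, L5  cond=T  regs=(0,4,1,0,0)
  step pc=3: addi  r1, r3, 7  regs=(0,7,1,0,0)
  step pc=5: sub  r2, r3, r1  regs=(0,7,65529,0,0)
  step pc=6: andi  r3, r0, 6  regs=(0,7,65529,0,0)
  step pc=7: sub  r0, r1, r4  regs=(0,7,65529,0,0)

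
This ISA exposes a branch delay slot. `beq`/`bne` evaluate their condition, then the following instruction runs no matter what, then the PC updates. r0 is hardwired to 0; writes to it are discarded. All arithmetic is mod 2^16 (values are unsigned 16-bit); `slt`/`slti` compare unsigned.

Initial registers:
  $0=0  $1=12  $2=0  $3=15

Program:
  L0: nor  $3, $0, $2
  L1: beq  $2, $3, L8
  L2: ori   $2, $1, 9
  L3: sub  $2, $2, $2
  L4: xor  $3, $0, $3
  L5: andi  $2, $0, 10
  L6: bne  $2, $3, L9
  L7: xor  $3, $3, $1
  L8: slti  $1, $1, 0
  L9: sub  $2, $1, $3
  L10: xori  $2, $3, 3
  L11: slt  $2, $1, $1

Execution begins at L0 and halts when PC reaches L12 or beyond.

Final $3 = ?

65523

[0] nor  $3, $0, $2  →  {$0:0, $1:12, $2:0, $3:65535}
[1] beq  $2, $3, L8  →  {$0:0, $1:12, $2:0, $3:65535}  ⟨branch fallthrough⟩
[2] ori   $2, $1, 9  →  {$0:0, $1:12, $2:13, $3:65535}
[3] sub  $2, $2, $2  →  {$0:0, $1:12, $2:0, $3:65535}
[4] xor  $3, $0, $3  →  {$0:0, $1:12, $2:0, $3:65535}
[5] andi  $2, $0, 10  →  {$0:0, $1:12, $2:0, $3:65535}
[6] bne  $2, $3, L9  →  {$0:0, $1:12, $2:0, $3:65535}  ⟨branch taken⟩
[7] xor  $3, $3, $1  →  {$0:0, $1:12, $2:0, $3:65523}
[9] sub  $2, $1, $3  →  {$0:0, $1:12, $2:25, $3:65523}
[10] xori  $2, $3, 3  →  {$0:0, $1:12, $2:65520, $3:65523}
[11] slt  $2, $1, $1  →  {$0:0, $1:12, $2:0, $3:65523}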